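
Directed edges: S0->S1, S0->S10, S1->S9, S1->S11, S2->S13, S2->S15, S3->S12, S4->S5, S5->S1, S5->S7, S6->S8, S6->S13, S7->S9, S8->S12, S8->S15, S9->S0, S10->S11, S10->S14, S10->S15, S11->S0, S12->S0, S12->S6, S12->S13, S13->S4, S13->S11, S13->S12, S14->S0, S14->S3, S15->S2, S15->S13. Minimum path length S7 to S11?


BFS layer-by-layer from S7:
  dist 0: {S7}
  dist 1: {S9}
  dist 2: {S0}
  dist 3: {S1, S10}
  dist 4: {S11, S14, S15}
  -> S11 reached at distance 4
Shortest path length = 4

4


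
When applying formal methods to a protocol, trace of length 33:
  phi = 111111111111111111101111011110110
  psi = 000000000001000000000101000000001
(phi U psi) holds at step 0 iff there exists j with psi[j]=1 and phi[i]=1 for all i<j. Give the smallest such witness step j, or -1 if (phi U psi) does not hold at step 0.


(phi U psi) at 0: need smallest j with psi[j]=1 and phi[i]=1 for all i in [0,j).
Scan from step 0:
  step 0: phi=1, psi=0 -> continue
  step 1: phi=1, psi=0 -> continue
  step 2: phi=1, psi=0 -> continue
  step 3: phi=1, psi=0 -> continue
  step 11: psi=1 and phi held for [0,11) -> witness found
Witness step = 11

11


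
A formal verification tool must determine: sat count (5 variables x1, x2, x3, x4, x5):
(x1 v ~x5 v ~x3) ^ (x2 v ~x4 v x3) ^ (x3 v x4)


CNF with 3 clauses over 5 vars (32 assignments).
An assignment satisfies CNF iff every clause has >=1 true literal.
Check each row (bits = x1,x2,x3,x4,x5; clause T/F shown):
  row 0 [00000]: clauses=TTF -> 0
  row 1 [00001]: clauses=TTF -> 0
  row 2 [00010]: clauses=TFT -> 0
  row 3 [00011]: clauses=TFT -> 0
  row 4 [00100]: clauses=TTT -> 1
  row 5 [00101]: clauses=FTT -> 0
  row 6 [00110]: clauses=TTT -> 1
  row 7 [00111]: clauses=FTT -> 0
  row 8 [01000]: clauses=TTF -> 0
  row 9 [01001]: clauses=TTF -> 0
  row 10 [01010]: clauses=TTT -> 1
  row 11 [01011]: clauses=TTT -> 1
  row 12 [01100]: clauses=TTT -> 1
  row 13 [01101]: clauses=FTT -> 0
  row 14 [01110]: clauses=TTT -> 1
  row 15 [01111]: clauses=FTT -> 0
  row 16 [10000]: clauses=TTF -> 0
  row 17 [10001]: clauses=TTF -> 0
  row 18 [10010]: clauses=TFT -> 0
  row 19 [10011]: clauses=TFT -> 0
  row 20 [10100]: clauses=TTT -> 1
  row 21 [10101]: clauses=TTT -> 1
  row 22 [10110]: clauses=TTT -> 1
  row 23 [10111]: clauses=TTT -> 1
  row 24 [11000]: clauses=TTF -> 0
  row 25 [11001]: clauses=TTF -> 0
  row 26 [11010]: clauses=TTT -> 1
  row 27 [11011]: clauses=TTT -> 1
  row 28 [11100]: clauses=TTT -> 1
  row 29 [11101]: clauses=TTT -> 1
  row 30 [11110]: clauses=TTT -> 1
  row 31 [11111]: clauses=TTT -> 1
Full result column, 8 rows per line (x1,x2 fixed per line; x3,x4,x5 runs 000..111 left to right):
  rows 0-7 [x1,x2=00]: 00001010  (ones: 2)
  rows 8-15 [x1,x2=01]: 00111010  (ones: 4)
  rows 16-23 [x1,x2=10]: 00001111  (ones: 4)
  rows 24-31 [x1,x2=11]: 00111111  (ones: 6)
Satisfying assignments = 2+4+4+6 = 16

16


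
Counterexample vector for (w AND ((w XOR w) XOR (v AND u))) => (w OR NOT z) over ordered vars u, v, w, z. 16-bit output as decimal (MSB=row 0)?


F1 = (w AND ((w XOR w) XOR (v AND u)))
F2 = (w OR NOT z)
Counterexample to F1=>F2 is where F1=1 and F2=0.
Evaluate each row (bits = u,v,w,z, MSB first):
  row 0 [0000]: F1=0 F2=1 -> F1&~F2 -> 0
  row 1 [0001]: F1=0 F2=0 -> F1&~F2 -> 0
  row 2 [0010]: F1=0 F2=1 -> F1&~F2 -> 0
  row 3 [0011]: F1=0 F2=1 -> F1&~F2 -> 0
  row 4 [0100]: F1=0 F2=1 -> F1&~F2 -> 0
  row 5 [0101]: F1=0 F2=0 -> F1&~F2 -> 0
  row 6 [0110]: F1=0 F2=1 -> F1&~F2 -> 0
  row 7 [0111]: F1=0 F2=1 -> F1&~F2 -> 0
  row 8 [1000]: F1=0 F2=1 -> F1&~F2 -> 0
  row 9 [1001]: F1=0 F2=0 -> F1&~F2 -> 0
  row 10 [1010]: F1=0 F2=1 -> F1&~F2 -> 0
  row 11 [1011]: F1=0 F2=1 -> F1&~F2 -> 0
  row 12 [1100]: F1=0 F2=1 -> F1&~F2 -> 0
  row 13 [1101]: F1=0 F2=0 -> F1&~F2 -> 0
  row 14 [1110]: F1=1 F2=1 -> F1&~F2 -> 0
  row 15 [1111]: F1=1 F2=1 -> F1&~F2 -> 0
Full result column, 4 rows per line (u,v fixed per line; w,z runs 00..11 left to right):
  rows 0-3 [u,v=00]: 0000  = hex 0
  rows 4-7 [u,v=01]: 0000  = hex 0
  rows 8-11 [u,v=10]: 0000  = hex 0
  rows 12-15 [u,v=11]: 0000  = hex 0
Counterexample vector (row 0 .. row 15) = 0000000000000000
Output column grouped in 4s = 0000 0000 0000 0000 = 0x0000
Convert to decimal digit by digit (value = value*16 + digit):
  0 -> 0
  0*16 + 0 = 0
  0*16 + 0 = 0
  0*16 + 0 = 0
Decimal = 0

0


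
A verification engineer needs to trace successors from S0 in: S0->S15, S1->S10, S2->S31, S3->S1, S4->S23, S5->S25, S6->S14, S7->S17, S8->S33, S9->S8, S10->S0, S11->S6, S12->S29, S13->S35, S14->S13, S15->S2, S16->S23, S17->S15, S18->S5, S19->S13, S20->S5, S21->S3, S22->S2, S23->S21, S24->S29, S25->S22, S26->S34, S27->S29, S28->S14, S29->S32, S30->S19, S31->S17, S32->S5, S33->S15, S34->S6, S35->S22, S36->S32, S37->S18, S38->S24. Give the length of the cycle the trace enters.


Trace from S0 until a state repeats:
  S0 -> S15 -> S2 -> S31 -> S17 -> S15
S15 first seen at step 1, revisited at step 5.
Cycle length = 5 - 1 = 4

4


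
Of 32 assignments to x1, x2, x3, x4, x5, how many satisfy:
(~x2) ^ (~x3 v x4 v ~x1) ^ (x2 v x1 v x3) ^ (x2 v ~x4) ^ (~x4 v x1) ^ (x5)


CNF with 6 clauses over 5 vars (32 assignments).
An assignment satisfies CNF iff every clause has >=1 true literal.
Check each row (bits = x1,x2,x3,x4,x5; clause T/F shown):
  row 0 [00000]: clauses=TTFTTF -> 0
  row 1 [00001]: clauses=TTFTTT -> 0
  row 2 [00010]: clauses=TTFFFF -> 0
  row 3 [00011]: clauses=TTFFFT -> 0
  row 4 [00100]: clauses=TTTTTF -> 0
  row 5 [00101]: clauses=TTTTTT -> 1
  row 6 [00110]: clauses=TTTFFF -> 0
  row 7 [00111]: clauses=TTTFFT -> 0
  row 8 [01000]: clauses=FTTTTF -> 0
  row 9 [01001]: clauses=FTTTTT -> 0
  row 10 [01010]: clauses=FTTTFF -> 0
  row 11 [01011]: clauses=FTTTFT -> 0
  row 12 [01100]: clauses=FTTTTF -> 0
  row 13 [01101]: clauses=FTTTTT -> 0
  row 14 [01110]: clauses=FTTTFF -> 0
  row 15 [01111]: clauses=FTTTFT -> 0
  row 16 [10000]: clauses=TTTTTF -> 0
  row 17 [10001]: clauses=TTTTTT -> 1
  row 18 [10010]: clauses=TTTFTF -> 0
  row 19 [10011]: clauses=TTTFTT -> 0
  row 20 [10100]: clauses=TFTTTF -> 0
  row 21 [10101]: clauses=TFTTTT -> 0
  row 22 [10110]: clauses=TTTFTF -> 0
  row 23 [10111]: clauses=TTTFTT -> 0
  row 24 [11000]: clauses=FTTTTF -> 0
  row 25 [11001]: clauses=FTTTTT -> 0
  row 26 [11010]: clauses=FTTTTF -> 0
  row 27 [11011]: clauses=FTTTTT -> 0
  row 28 [11100]: clauses=FFTTTF -> 0
  row 29 [11101]: clauses=FFTTTT -> 0
  row 30 [11110]: clauses=FTTTTF -> 0
  row 31 [11111]: clauses=FTTTTT -> 0
Full result column, 8 rows per line (x1,x2 fixed per line; x3,x4,x5 runs 000..111 left to right):
  rows 0-7 [x1,x2=00]: 00000100  (ones: 1)
  rows 8-15 [x1,x2=01]: 00000000  (ones: 0)
  rows 16-23 [x1,x2=10]: 01000000  (ones: 1)
  rows 24-31 [x1,x2=11]: 00000000  (ones: 0)
Satisfying assignments = 1+0+1+0 = 2

2


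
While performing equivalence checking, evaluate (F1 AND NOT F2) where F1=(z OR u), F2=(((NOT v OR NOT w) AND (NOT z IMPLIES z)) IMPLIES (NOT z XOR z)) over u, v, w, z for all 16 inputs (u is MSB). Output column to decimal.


F1 = (z OR u)
F2 = (((NOT v OR NOT w) AND (NOT z IMPLIES z)) IMPLIES (NOT z XOR z))
Counterexample to F1=>F2 is where F1=1 and F2=0.
Evaluate each row (bits = u,v,w,z, MSB first):
  row 0 [0000]: F1=0 F2=1 -> F1&~F2 -> 0
  row 1 [0001]: F1=1 F2=1 -> F1&~F2 -> 0
  row 2 [0010]: F1=0 F2=1 -> F1&~F2 -> 0
  row 3 [0011]: F1=1 F2=1 -> F1&~F2 -> 0
  row 4 [0100]: F1=0 F2=1 -> F1&~F2 -> 0
  row 5 [0101]: F1=1 F2=1 -> F1&~F2 -> 0
  row 6 [0110]: F1=0 F2=1 -> F1&~F2 -> 0
  row 7 [0111]: F1=1 F2=1 -> F1&~F2 -> 0
  row 8 [1000]: F1=1 F2=1 -> F1&~F2 -> 0
  row 9 [1001]: F1=1 F2=1 -> F1&~F2 -> 0
  row 10 [1010]: F1=1 F2=1 -> F1&~F2 -> 0
  row 11 [1011]: F1=1 F2=1 -> F1&~F2 -> 0
  row 12 [1100]: F1=1 F2=1 -> F1&~F2 -> 0
  row 13 [1101]: F1=1 F2=1 -> F1&~F2 -> 0
  row 14 [1110]: F1=1 F2=1 -> F1&~F2 -> 0
  row 15 [1111]: F1=1 F2=1 -> F1&~F2 -> 0
Full result column, 4 rows per line (u,v fixed per line; w,z runs 00..11 left to right):
  rows 0-3 [u,v=00]: 0000  = hex 0
  rows 4-7 [u,v=01]: 0000  = hex 0
  rows 8-11 [u,v=10]: 0000  = hex 0
  rows 12-15 [u,v=11]: 0000  = hex 0
Counterexample vector (row 0 .. row 15) = 0000000000000000
Output column grouped in 4s = 0000 0000 0000 0000 = 0x0000
Convert to decimal digit by digit (value = value*16 + digit):
  0 -> 0
  0*16 + 0 = 0
  0*16 + 0 = 0
  0*16 + 0 = 0
Decimal = 0

0


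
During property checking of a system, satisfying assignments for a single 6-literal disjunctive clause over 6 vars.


Step 1: Total=2^6=64
Step 2: Unsat when all 6 false: 2^0=1
Step 3: Sat=64-1=63

63


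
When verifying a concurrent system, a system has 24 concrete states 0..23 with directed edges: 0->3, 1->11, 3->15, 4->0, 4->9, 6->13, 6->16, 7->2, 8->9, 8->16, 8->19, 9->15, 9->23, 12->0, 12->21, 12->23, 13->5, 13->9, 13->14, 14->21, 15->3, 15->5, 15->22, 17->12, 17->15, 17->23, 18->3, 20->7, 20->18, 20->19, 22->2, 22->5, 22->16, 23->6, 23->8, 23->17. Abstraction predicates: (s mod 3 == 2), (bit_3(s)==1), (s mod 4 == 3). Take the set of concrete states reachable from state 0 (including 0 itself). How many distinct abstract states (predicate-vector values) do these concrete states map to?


BFS from 0:
Concrete reachable: {0, 2, 3, 5, 15, 16, 22}
Abstract via predicates (s mod 3 == 2), (bit_3(s)==1), (s mod 4 == 3):
  (0,0,0) <- {0, 16, 22}
  (0,0,1) <- {3}
  (0,1,1) <- {15}
  (1,0,0) <- {2, 5}
Distinct abstract states = 4

4


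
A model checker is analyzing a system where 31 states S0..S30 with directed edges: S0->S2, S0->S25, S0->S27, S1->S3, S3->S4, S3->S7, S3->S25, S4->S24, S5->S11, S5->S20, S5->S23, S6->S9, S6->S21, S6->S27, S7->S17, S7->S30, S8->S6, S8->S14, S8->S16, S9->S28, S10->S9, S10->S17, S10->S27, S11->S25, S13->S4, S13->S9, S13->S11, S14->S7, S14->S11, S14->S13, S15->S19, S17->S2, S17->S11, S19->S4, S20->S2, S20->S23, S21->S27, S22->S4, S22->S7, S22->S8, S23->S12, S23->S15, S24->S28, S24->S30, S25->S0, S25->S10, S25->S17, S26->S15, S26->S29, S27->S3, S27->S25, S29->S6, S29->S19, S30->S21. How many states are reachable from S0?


BFS from S0:
  layer 0: {S0}
  layer 1: {S2, S25, S27}
  layer 2: {S3, S10, S17}
  layer 3: {S4, S7, S9, S11}
  layer 4: {S24, S28, S30}
  layer 5: {S21}
Reachable set: {S0, S2, S3, S4, S7, S9, S10, S11, S17, S21, S24, S25, S27, S28, S30}
Count = 15

15


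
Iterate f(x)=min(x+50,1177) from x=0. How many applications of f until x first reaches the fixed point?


Step 1: x=0, cap=1177, increment=50
Step 2: x grows by 50 each step until capped at 1177; fixed point is x=1177
Step 3: iterations = ceil(1177/50) = 24

24


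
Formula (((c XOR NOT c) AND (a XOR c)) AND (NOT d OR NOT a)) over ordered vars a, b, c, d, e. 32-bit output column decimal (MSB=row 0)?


Formula: (((c XOR NOT c) AND (a XOR c)) AND (NOT d OR NOT a)) over a, b, c, d, e (32 rows)
Evaluate each row (bits = a,b,c,d,e, MSB first):
  row 0 [00000]: (((0 XOR NOT 0) AND (0 XOR 0)) AND (NOT 0 OR NOT 0)) -> 0
  row 1 [00001]: (((0 XOR NOT 0) AND (0 XOR 0)) AND (NOT 0 OR NOT 0)) -> 0
  row 2 [00010]: (((0 XOR NOT 0) AND (0 XOR 0)) AND (NOT 1 OR NOT 0)) -> 0
  row 3 [00011]: (((0 XOR NOT 0) AND (0 XOR 0)) AND (NOT 1 OR NOT 0)) -> 0
  row 4 [00100]: (((1 XOR NOT 1) AND (0 XOR 1)) AND (NOT 0 OR NOT 0)) -> 1
  row 5 [00101]: (((1 XOR NOT 1) AND (0 XOR 1)) AND (NOT 0 OR NOT 0)) -> 1
  row 6 [00110]: (((1 XOR NOT 1) AND (0 XOR 1)) AND (NOT 1 OR NOT 0)) -> 1
  row 7 [00111]: (((1 XOR NOT 1) AND (0 XOR 1)) AND (NOT 1 OR NOT 0)) -> 1
  row 8 [01000]: (((0 XOR NOT 0) AND (0 XOR 0)) AND (NOT 0 OR NOT 0)) -> 0
  row 9 [01001]: (((0 XOR NOT 0) AND (0 XOR 0)) AND (NOT 0 OR NOT 0)) -> 0
  row 10 [01010]: (((0 XOR NOT 0) AND (0 XOR 0)) AND (NOT 1 OR NOT 0)) -> 0
  row 11 [01011]: (((0 XOR NOT 0) AND (0 XOR 0)) AND (NOT 1 OR NOT 0)) -> 0
  row 12 [01100]: (((1 XOR NOT 1) AND (0 XOR 1)) AND (NOT 0 OR NOT 0)) -> 1
  row 13 [01101]: (((1 XOR NOT 1) AND (0 XOR 1)) AND (NOT 0 OR NOT 0)) -> 1
  row 14 [01110]: (((1 XOR NOT 1) AND (0 XOR 1)) AND (NOT 1 OR NOT 0)) -> 1
  row 15 [01111]: (((1 XOR NOT 1) AND (0 XOR 1)) AND (NOT 1 OR NOT 0)) -> 1
  row 16 [10000]: (((0 XOR NOT 0) AND (1 XOR 0)) AND (NOT 0 OR NOT 1)) -> 1
  row 17 [10001]: (((0 XOR NOT 0) AND (1 XOR 0)) AND (NOT 0 OR NOT 1)) -> 1
  row 18 [10010]: (((0 XOR NOT 0) AND (1 XOR 0)) AND (NOT 1 OR NOT 1)) -> 0
  row 19 [10011]: (((0 XOR NOT 0) AND (1 XOR 0)) AND (NOT 1 OR NOT 1)) -> 0
  row 20 [10100]: (((1 XOR NOT 1) AND (1 XOR 1)) AND (NOT 0 OR NOT 1)) -> 0
  row 21 [10101]: (((1 XOR NOT 1) AND (1 XOR 1)) AND (NOT 0 OR NOT 1)) -> 0
  row 22 [10110]: (((1 XOR NOT 1) AND (1 XOR 1)) AND (NOT 1 OR NOT 1)) -> 0
  row 23 [10111]: (((1 XOR NOT 1) AND (1 XOR 1)) AND (NOT 1 OR NOT 1)) -> 0
  row 24 [11000]: (((0 XOR NOT 0) AND (1 XOR 0)) AND (NOT 0 OR NOT 1)) -> 1
  row 25 [11001]: (((0 XOR NOT 0) AND (1 XOR 0)) AND (NOT 0 OR NOT 1)) -> 1
  row 26 [11010]: (((0 XOR NOT 0) AND (1 XOR 0)) AND (NOT 1 OR NOT 1)) -> 0
  row 27 [11011]: (((0 XOR NOT 0) AND (1 XOR 0)) AND (NOT 1 OR NOT 1)) -> 0
  row 28 [11100]: (((1 XOR NOT 1) AND (1 XOR 1)) AND (NOT 0 OR NOT 1)) -> 0
  row 29 [11101]: (((1 XOR NOT 1) AND (1 XOR 1)) AND (NOT 0 OR NOT 1)) -> 0
  row 30 [11110]: (((1 XOR NOT 1) AND (1 XOR 1)) AND (NOT 1 OR NOT 1)) -> 0
  row 31 [11111]: (((1 XOR NOT 1) AND (1 XOR 1)) AND (NOT 1 OR NOT 1)) -> 0
Full result column, 4 rows per line (a,b,c fixed per line; d,e runs 00..11 left to right):
  rows 0-3 [a,b,c=000]: 0000  = hex 0
  rows 4-7 [a,b,c=001]: 1111  = hex F
  rows 8-11 [a,b,c=010]: 0000  = hex 0
  rows 12-15 [a,b,c=011]: 1111  = hex F
  rows 16-19 [a,b,c=100]: 1100  = hex C
  rows 20-23 [a,b,c=101]: 0000  = hex 0
  rows 24-27 [a,b,c=110]: 1100  = hex C
  rows 28-31 [a,b,c=111]: 0000  = hex 0
Output column (row 0 .. row 31) = 00001111000011111100000011000000
Output column grouped in 4s = 0000 1111 0000 1111 1100 0000 1100 0000 = 0x0F0FC0C0
Convert to decimal digit by digit (value = value*16 + digit):
  0 -> 0
  0*16 + 15 (F) = 15
  15*16 + 0 = 240
  240*16 + 15 (F) = 3855
  3855*16 + 12 (C) = 61692
  61692*16 + 0 = 987072
  987072*16 + 12 (C) = 15793164
  15793164*16 + 0 = 252690624
Decimal = 252690624

252690624


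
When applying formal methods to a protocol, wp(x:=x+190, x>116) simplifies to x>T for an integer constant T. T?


Formula: wp(x:=E, P) = P[E/x] (substitute E for x in postcondition)
Step 1: Postcondition: x>116
Step 2: Substitute x+190 for x: x+190>116
Step 3: Solve for x: x > 116-190 = -74

-74


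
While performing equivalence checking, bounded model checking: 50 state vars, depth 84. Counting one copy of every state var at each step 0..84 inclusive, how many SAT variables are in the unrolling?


BMC unrolls to depth k, creating one copy of each state var for steps 0..k.
Step count = 84 + 1 = 85 (steps 0 through 84)
Vars per step = 50
Total = 50 * 85 = 4250

4250


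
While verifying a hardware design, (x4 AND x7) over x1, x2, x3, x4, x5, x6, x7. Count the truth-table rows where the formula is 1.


Formula: (x4 AND x7) over 7 vars (128 rows)
Evaluate each row (x1, x2, x3, x4, x5, x6, x7 as bits, MSB first):
  row 0 [0000000]: (0 AND 0) -> 0
  row 1 [0000001]: (0 AND 1) -> 0
  row 2 [0000010]: (0 AND 0) -> 0
  row 3 [0000011]: (0 AND 1) -> 0
  row 4 [0000100]: (0 AND 0) -> 0
  (every remaining row is evaluated the same way; all 128 results are listed next)
Full result column, 8 rows per line (x1,x2,x3,x4 fixed per line; x5,x6,x7 runs 000..111 left to right):
  rows 0-7 [x1,x2,x3,x4=0000]: 00000000  (ones: 0)
  rows 8-15 [x1,x2,x3,x4=0001]: 01010101  (ones: 4)
  rows 16-23 [x1,x2,x3,x4=0010]: 00000000  (ones: 0)
  rows 24-31 [x1,x2,x3,x4=0011]: 01010101  (ones: 4)
  rows 32-39 [x1,x2,x3,x4=0100]: 00000000  (ones: 0)
  rows 40-47 [x1,x2,x3,x4=0101]: 01010101  (ones: 4)
  rows 48-55 [x1,x2,x3,x4=0110]: 00000000  (ones: 0)
  rows 56-63 [x1,x2,x3,x4=0111]: 01010101  (ones: 4)
  rows 64-71 [x1,x2,x3,x4=1000]: 00000000  (ones: 0)
  rows 72-79 [x1,x2,x3,x4=1001]: 01010101  (ones: 4)
  rows 80-87 [x1,x2,x3,x4=1010]: 00000000  (ones: 0)
  rows 88-95 [x1,x2,x3,x4=1011]: 01010101  (ones: 4)
  rows 96-103 [x1,x2,x3,x4=1100]: 00000000  (ones: 0)
  rows 104-111 [x1,x2,x3,x4=1101]: 01010101  (ones: 4)
  rows 112-119 [x1,x2,x3,x4=1110]: 00000000  (ones: 0)
  rows 120-127 [x1,x2,x3,x4=1111]: 01010101  (ones: 4)
Count of 1-rows = 0+4+0+4+0+4+0+4+0+4+0+4+0+4+0+4 = 32

32


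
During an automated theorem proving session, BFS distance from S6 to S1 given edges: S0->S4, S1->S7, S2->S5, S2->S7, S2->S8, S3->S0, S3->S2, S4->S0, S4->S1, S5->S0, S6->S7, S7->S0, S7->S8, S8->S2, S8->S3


BFS layer-by-layer from S6:
  dist 0: {S6}
  dist 1: {S7}
  dist 2: {S0, S8}
  dist 3: {S2, S3, S4}
  dist 4: {S1, S5}
  -> S1 reached at distance 4
Shortest path length = 4

4


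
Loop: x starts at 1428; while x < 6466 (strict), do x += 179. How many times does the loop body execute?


Step 1: x goes from 1428 toward 6466 by 179; the body runs while x<6466, so iterations = ceil((bound-start)/step)
Step 2: Distance=5038
Step 3: ceil(5038/179)=29

29


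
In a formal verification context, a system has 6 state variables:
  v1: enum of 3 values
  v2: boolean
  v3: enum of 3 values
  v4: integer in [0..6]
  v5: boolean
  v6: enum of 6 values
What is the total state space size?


State space = product of domain sizes of all variables.
Domain sizes:
  v1 (enum of 3 values): 3
  v2 (boolean): 2
  v3 (enum of 3 values): 3
  v4 (integer in [0..6]): 7
  v5 (boolean): 2
  v6 (enum of 6 values): 6
Product = 3 * 2 * 3 * 7 * 2 * 6 = 1512

1512


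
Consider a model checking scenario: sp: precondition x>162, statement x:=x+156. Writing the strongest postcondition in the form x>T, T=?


Formula: sp(P, x:=E) = exists old_x. (x = E[old_x/x]) AND P[old_x/x] (old_x is the value of x before the assignment; eliminate old_x by solving x = E[old_x/x] for old_x)
Step 1: Precondition P: x>162, i.e. old_x > 162
Step 2: Assignment gives x = old_x + 156, so old_x = x - 156
Step 3: Substitute into P: x - 156 > 162
Step 4: Simplify: x > 162+156 = 318

318


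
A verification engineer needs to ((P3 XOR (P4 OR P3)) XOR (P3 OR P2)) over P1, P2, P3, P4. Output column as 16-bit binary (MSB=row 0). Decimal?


Formula: ((P3 XOR (P4 OR P3)) XOR (P3 OR P2)) over P1, P2, P3, P4 (16 rows)
Evaluate each row (bits = P1,P2,P3,P4, MSB first):
  row 0 [0000]: ((0 XOR (0 OR 0)) XOR (0 OR 0)) -> 0
  row 1 [0001]: ((0 XOR (1 OR 0)) XOR (0 OR 0)) -> 1
  row 2 [0010]: ((1 XOR (0 OR 1)) XOR (1 OR 0)) -> 1
  row 3 [0011]: ((1 XOR (1 OR 1)) XOR (1 OR 0)) -> 1
  row 4 [0100]: ((0 XOR (0 OR 0)) XOR (0 OR 1)) -> 1
  row 5 [0101]: ((0 XOR (1 OR 0)) XOR (0 OR 1)) -> 0
  row 6 [0110]: ((1 XOR (0 OR 1)) XOR (1 OR 1)) -> 1
  row 7 [0111]: ((1 XOR (1 OR 1)) XOR (1 OR 1)) -> 1
  row 8 [1000]: ((0 XOR (0 OR 0)) XOR (0 OR 0)) -> 0
  row 9 [1001]: ((0 XOR (1 OR 0)) XOR (0 OR 0)) -> 1
  row 10 [1010]: ((1 XOR (0 OR 1)) XOR (1 OR 0)) -> 1
  row 11 [1011]: ((1 XOR (1 OR 1)) XOR (1 OR 0)) -> 1
  row 12 [1100]: ((0 XOR (0 OR 0)) XOR (0 OR 1)) -> 1
  row 13 [1101]: ((0 XOR (1 OR 0)) XOR (0 OR 1)) -> 0
  row 14 [1110]: ((1 XOR (0 OR 1)) XOR (1 OR 1)) -> 1
  row 15 [1111]: ((1 XOR (1 OR 1)) XOR (1 OR 1)) -> 1
Full result column, 4 rows per line (P1,P2 fixed per line; P3,P4 runs 00..11 left to right):
  rows 0-3 [P1,P2=00]: 0111  = hex 7
  rows 4-7 [P1,P2=01]: 1011  = hex B
  rows 8-11 [P1,P2=10]: 0111  = hex 7
  rows 12-15 [P1,P2=11]: 1011  = hex B
Output column (row 0 .. row 15) = 0111101101111011
Output column grouped in 4s = 0111 1011 0111 1011 = 0x7B7B
Convert to decimal digit by digit (value = value*16 + digit):
  7 -> 7
  7*16 + 11 (B) = 123
  123*16 + 7 = 1975
  1975*16 + 11 (B) = 31611
Decimal = 31611

31611


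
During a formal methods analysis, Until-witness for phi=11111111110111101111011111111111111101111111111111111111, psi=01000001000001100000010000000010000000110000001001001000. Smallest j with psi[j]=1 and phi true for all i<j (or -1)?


(phi U psi) at 0: need smallest j with psi[j]=1 and phi[i]=1 for all i in [0,j).
Scan from step 0:
  step 0: phi=1, psi=0 -> continue
  step 1: psi=1 and phi held for [0,1) -> witness found
Witness step = 1

1


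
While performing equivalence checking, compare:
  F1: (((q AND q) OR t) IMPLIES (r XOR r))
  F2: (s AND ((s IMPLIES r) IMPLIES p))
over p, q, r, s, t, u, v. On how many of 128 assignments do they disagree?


F1 = (((q AND q) OR t) IMPLIES (r XOR r))
F2 = (s AND ((s IMPLIES r) IMPLIES p))
Evaluate both on each of 128 rows (bits = p,q,r,s,t,u,v):
  row 0 [0000000]: F1=1 F2=0 (differ) -> 1
  row 1 [0000001]: F1=1 F2=0 (differ) -> 1
  row 2 [0000010]: F1=1 F2=0 (differ) -> 1
  row 3 [0000011]: F1=1 F2=0 (differ) -> 1
  row 4 [0000100]: F1=0 F2=0 -> 0
  (every remaining row is evaluated the same way; all 128 results are listed next)
Full result column, 8 rows per line (p,q,r,s fixed per line; t,u,v runs 000..111 left to right):
  rows 0-7 [p,q,r,s=0000]: 11110000  (ones: 4)
  rows 8-15 [p,q,r,s=0001]: 00001111  (ones: 4)
  rows 16-23 [p,q,r,s=0010]: 11110000  (ones: 4)
  rows 24-31 [p,q,r,s=0011]: 11110000  (ones: 4)
  rows 32-39 [p,q,r,s=0100]: 00000000  (ones: 0)
  rows 40-47 [p,q,r,s=0101]: 11111111  (ones: 8)
  rows 48-55 [p,q,r,s=0110]: 00000000  (ones: 0)
  rows 56-63 [p,q,r,s=0111]: 00000000  (ones: 0)
  rows 64-71 [p,q,r,s=1000]: 11110000  (ones: 4)
  rows 72-79 [p,q,r,s=1001]: 00001111  (ones: 4)
  rows 80-87 [p,q,r,s=1010]: 11110000  (ones: 4)
  rows 88-95 [p,q,r,s=1011]: 00001111  (ones: 4)
  rows 96-103 [p,q,r,s=1100]: 00000000  (ones: 0)
  rows 104-111 [p,q,r,s=1101]: 11111111  (ones: 8)
  rows 112-119 [p,q,r,s=1110]: 00000000  (ones: 0)
  rows 120-127 [p,q,r,s=1111]: 11111111  (ones: 8)
Disagreements = 4+4+4+4+0+8+0+0+4+4+4+4+0+8+0+8 = 56

56


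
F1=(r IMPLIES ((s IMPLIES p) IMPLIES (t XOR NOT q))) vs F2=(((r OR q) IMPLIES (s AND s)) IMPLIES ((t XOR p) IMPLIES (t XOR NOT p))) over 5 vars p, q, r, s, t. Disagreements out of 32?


F1 = (r IMPLIES ((s IMPLIES p) IMPLIES (t XOR NOT q)))
F2 = (((r OR q) IMPLIES (s AND s)) IMPLIES ((t XOR p) IMPLIES (t XOR NOT p)))
Evaluate both on each of 32 rows (bits = p,q,r,s,t):
  row 0 [00000]: F1=1 F2=1 -> 0
  row 1 [00001]: F1=1 F2=0 (differ) -> 1
  row 2 [00010]: F1=1 F2=1 -> 0
  row 3 [00011]: F1=1 F2=0 (differ) -> 1
  row 4 [00100]: F1=1 F2=1 -> 0
  row 5 [00101]: F1=0 F2=1 (differ) -> 1
  row 6 [00110]: F1=1 F2=1 -> 0
  row 7 [00111]: F1=1 F2=0 (differ) -> 1
  row 8 [01000]: F1=1 F2=1 -> 0
  row 9 [01001]: F1=1 F2=1 -> 0
  row 10 [01010]: F1=1 F2=1 -> 0
  row 11 [01011]: F1=1 F2=0 (differ) -> 1
  row 12 [01100]: F1=0 F2=1 (differ) -> 1
  row 13 [01101]: F1=1 F2=1 -> 0
  row 14 [01110]: F1=1 F2=1 -> 0
  row 15 [01111]: F1=1 F2=0 (differ) -> 1
  row 16 [10000]: F1=1 F2=0 (differ) -> 1
  row 17 [10001]: F1=1 F2=1 -> 0
  row 18 [10010]: F1=1 F2=0 (differ) -> 1
  row 19 [10011]: F1=1 F2=1 -> 0
  row 20 [10100]: F1=1 F2=1 -> 0
  row 21 [10101]: F1=0 F2=1 (differ) -> 1
  row 22 [10110]: F1=1 F2=0 (differ) -> 1
  row 23 [10111]: F1=0 F2=1 (differ) -> 1
  row 24 [11000]: F1=1 F2=1 -> 0
  row 25 [11001]: F1=1 F2=1 -> 0
  row 26 [11010]: F1=1 F2=0 (differ) -> 1
  row 27 [11011]: F1=1 F2=1 -> 0
  row 28 [11100]: F1=0 F2=1 (differ) -> 1
  row 29 [11101]: F1=1 F2=1 -> 0
  row 30 [11110]: F1=0 F2=0 -> 0
  row 31 [11111]: F1=1 F2=1 -> 0
Full result column, 8 rows per line (p,q fixed per line; r,s,t runs 000..111 left to right):
  rows 0-7 [p,q=00]: 01010101  (ones: 4)
  rows 8-15 [p,q=01]: 00011001  (ones: 3)
  rows 16-23 [p,q=10]: 10100111  (ones: 5)
  rows 24-31 [p,q=11]: 00101000  (ones: 2)
Disagreements = 4+3+5+2 = 14

14


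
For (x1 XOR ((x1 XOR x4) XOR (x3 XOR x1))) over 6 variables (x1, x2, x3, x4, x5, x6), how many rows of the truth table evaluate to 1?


Formula: (x1 XOR ((x1 XOR x4) XOR (x3 XOR x1))) over 6 vars (64 rows)
Evaluate each row (x1, x2, x3, x4, x5, x6 as bits, MSB first):
  row 0 [000000]: (0 XOR ((0 XOR 0) XOR (0 XOR 0))) -> 0
  row 1 [000001]: (0 XOR ((0 XOR 0) XOR (0 XOR 0))) -> 0
  row 2 [000010]: (0 XOR ((0 XOR 0) XOR (0 XOR 0))) -> 0
  row 3 [000011]: (0 XOR ((0 XOR 0) XOR (0 XOR 0))) -> 0
  row 4 [000100]: (0 XOR ((0 XOR 1) XOR (0 XOR 0))) -> 1
  (every remaining row is evaluated the same way; all 64 results are listed next)
Full result column, 8 rows per line (x1,x2,x3 fixed per line; x4,x5,x6 runs 000..111 left to right):
  rows 0-7 [x1,x2,x3=000]: 00001111  (ones: 4)
  rows 8-15 [x1,x2,x3=001]: 11110000  (ones: 4)
  rows 16-23 [x1,x2,x3=010]: 00001111  (ones: 4)
  rows 24-31 [x1,x2,x3=011]: 11110000  (ones: 4)
  rows 32-39 [x1,x2,x3=100]: 11110000  (ones: 4)
  rows 40-47 [x1,x2,x3=101]: 00001111  (ones: 4)
  rows 48-55 [x1,x2,x3=110]: 11110000  (ones: 4)
  rows 56-63 [x1,x2,x3=111]: 00001111  (ones: 4)
Count of 1-rows = 4+4+4+4+4+4+4+4 = 32

32


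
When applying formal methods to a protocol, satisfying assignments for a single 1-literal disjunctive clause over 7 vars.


Step 1: Total=2^7=128
Step 2: Unsat when all 1 false: 2^6=64
Step 3: Sat=128-64=64

64


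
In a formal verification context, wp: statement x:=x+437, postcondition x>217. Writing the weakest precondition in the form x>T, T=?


Formula: wp(x:=E, P) = P[E/x] (substitute E for x in postcondition)
Step 1: Postcondition: x>217
Step 2: Substitute x+437 for x: x+437>217
Step 3: Solve for x: x > 217-437 = -220

-220


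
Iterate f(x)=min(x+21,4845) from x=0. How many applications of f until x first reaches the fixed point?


Step 1: x=0, cap=4845, increment=21
Step 2: x grows by 21 each step until capped at 4845; fixed point is x=4845
Step 3: iterations = ceil(4845/21) = 231

231


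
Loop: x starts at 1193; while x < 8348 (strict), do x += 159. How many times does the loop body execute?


Step 1: x goes from 1193 toward 8348 by 159; the body runs while x<8348, so iterations = ceil((bound-start)/step)
Step 2: Distance=7155
Step 3: ceil(7155/159)=45

45


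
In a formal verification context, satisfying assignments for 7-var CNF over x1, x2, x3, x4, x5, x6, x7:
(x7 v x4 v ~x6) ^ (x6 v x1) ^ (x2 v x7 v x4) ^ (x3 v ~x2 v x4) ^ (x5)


CNF with 5 clauses over 7 vars (128 assignments).
An assignment satisfies CNF iff every clause has >=1 true literal.
Check each row (bits = x1,x2,x3,x4,x5,x6,x7; clause T/F shown):
  row 0 [0000000]: clauses=TFFTF -> 0
  row 1 [0000001]: clauses=TFTTF -> 0
  row 2 [0000010]: clauses=FTFTF -> 0
  row 3 [0000011]: clauses=TTTTF -> 0
  row 4 [0000100]: clauses=TFFTT -> 0
  (every remaining row is evaluated the same way; all 128 results are listed next)
Full result column, 8 rows per line (x1,x2,x3,x4 fixed per line; x5,x6,x7 runs 000..111 left to right):
  rows 0-7 [x1,x2,x3,x4=0000]: 00000001  (ones: 1)
  rows 8-15 [x1,x2,x3,x4=0001]: 00000011  (ones: 2)
  rows 16-23 [x1,x2,x3,x4=0010]: 00000001  (ones: 1)
  rows 24-31 [x1,x2,x3,x4=0011]: 00000011  (ones: 2)
  rows 32-39 [x1,x2,x3,x4=0100]: 00000000  (ones: 0)
  rows 40-47 [x1,x2,x3,x4=0101]: 00000011  (ones: 2)
  rows 48-55 [x1,x2,x3,x4=0110]: 00000001  (ones: 1)
  rows 56-63 [x1,x2,x3,x4=0111]: 00000011  (ones: 2)
  rows 64-71 [x1,x2,x3,x4=1000]: 00000101  (ones: 2)
  rows 72-79 [x1,x2,x3,x4=1001]: 00001111  (ones: 4)
  rows 80-87 [x1,x2,x3,x4=1010]: 00000101  (ones: 2)
  rows 88-95 [x1,x2,x3,x4=1011]: 00001111  (ones: 4)
  rows 96-103 [x1,x2,x3,x4=1100]: 00000000  (ones: 0)
  rows 104-111 [x1,x2,x3,x4=1101]: 00001111  (ones: 4)
  rows 112-119 [x1,x2,x3,x4=1110]: 00001101  (ones: 3)
  rows 120-127 [x1,x2,x3,x4=1111]: 00001111  (ones: 4)
Satisfying assignments = 1+2+1+2+0+2+1+2+2+4+2+4+0+4+3+4 = 34

34


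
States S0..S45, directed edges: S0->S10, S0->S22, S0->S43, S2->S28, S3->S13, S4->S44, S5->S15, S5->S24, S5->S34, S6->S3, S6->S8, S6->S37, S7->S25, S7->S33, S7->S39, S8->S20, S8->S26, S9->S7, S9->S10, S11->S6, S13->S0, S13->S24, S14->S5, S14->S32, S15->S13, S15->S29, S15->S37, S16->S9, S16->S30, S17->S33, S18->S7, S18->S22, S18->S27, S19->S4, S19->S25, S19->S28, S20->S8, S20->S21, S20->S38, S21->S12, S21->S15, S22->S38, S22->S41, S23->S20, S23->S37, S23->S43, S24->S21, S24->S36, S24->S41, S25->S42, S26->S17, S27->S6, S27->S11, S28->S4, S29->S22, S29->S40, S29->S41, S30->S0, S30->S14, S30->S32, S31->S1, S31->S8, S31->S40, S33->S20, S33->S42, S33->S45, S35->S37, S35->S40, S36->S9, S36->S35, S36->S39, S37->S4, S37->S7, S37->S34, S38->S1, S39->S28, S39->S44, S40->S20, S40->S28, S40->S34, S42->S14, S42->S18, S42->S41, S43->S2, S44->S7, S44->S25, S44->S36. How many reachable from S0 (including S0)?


BFS from S0:
  layer 0: {S0}
  layer 1: {S10, S22, S43}
  layer 2: {S2, S38, S41}
  layer 3: {S1, S28}
  layer 4: {S4}
  layer 5: {S44}
  layer 6: {S7, S25, S36}
  layer 7: {S9, S33, S35, S39, S42}
  layer 8: {S14, S18, S20, S37, S40, S45}
  layer 9: {S5, S8, S21, S27, S32, S34}
  layer 10: {S6, S11, S12, S15, S24, S26}
  layer 11: {S3, S13, S17, S29}
Reachable set: {S0, S1, S2, S3, S4, S5, S6, S7, S8, S9, S10, S11, S12, S13, S14, S15, S17, S18, S20, S21, S22, S24, S25, S26, S27, S28, S29, S32, S33, S34, S35, S36, S37, S38, S39, S40, S41, S42, S43, S44, S45}
Count = 41

41


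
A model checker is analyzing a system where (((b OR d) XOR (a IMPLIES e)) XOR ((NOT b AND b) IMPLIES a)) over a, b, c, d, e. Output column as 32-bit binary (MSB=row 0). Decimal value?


Formula: (((b OR d) XOR (a IMPLIES e)) XOR ((NOT b AND b) IMPLIES a)) over a, b, c, d, e (32 rows)
Evaluate each row (bits = a,b,c,d,e, MSB first):
  row 0 [00000]: (((0 OR 0) XOR (0 IMPLIES 0)) XOR ((NOT 0 AND 0) IMPLIES 0)) -> 0
  row 1 [00001]: (((0 OR 0) XOR (0 IMPLIES 1)) XOR ((NOT 0 AND 0) IMPLIES 0)) -> 0
  row 2 [00010]: (((0 OR 1) XOR (0 IMPLIES 0)) XOR ((NOT 0 AND 0) IMPLIES 0)) -> 1
  row 3 [00011]: (((0 OR 1) XOR (0 IMPLIES 1)) XOR ((NOT 0 AND 0) IMPLIES 0)) -> 1
  row 4 [00100]: (((0 OR 0) XOR (0 IMPLIES 0)) XOR ((NOT 0 AND 0) IMPLIES 0)) -> 0
  row 5 [00101]: (((0 OR 0) XOR (0 IMPLIES 1)) XOR ((NOT 0 AND 0) IMPLIES 0)) -> 0
  row 6 [00110]: (((0 OR 1) XOR (0 IMPLIES 0)) XOR ((NOT 0 AND 0) IMPLIES 0)) -> 1
  row 7 [00111]: (((0 OR 1) XOR (0 IMPLIES 1)) XOR ((NOT 0 AND 0) IMPLIES 0)) -> 1
  row 8 [01000]: (((1 OR 0) XOR (0 IMPLIES 0)) XOR ((NOT 1 AND 1) IMPLIES 0)) -> 1
  row 9 [01001]: (((1 OR 0) XOR (0 IMPLIES 1)) XOR ((NOT 1 AND 1) IMPLIES 0)) -> 1
  row 10 [01010]: (((1 OR 1) XOR (0 IMPLIES 0)) XOR ((NOT 1 AND 1) IMPLIES 0)) -> 1
  row 11 [01011]: (((1 OR 1) XOR (0 IMPLIES 1)) XOR ((NOT 1 AND 1) IMPLIES 0)) -> 1
  row 12 [01100]: (((1 OR 0) XOR (0 IMPLIES 0)) XOR ((NOT 1 AND 1) IMPLIES 0)) -> 1
  row 13 [01101]: (((1 OR 0) XOR (0 IMPLIES 1)) XOR ((NOT 1 AND 1) IMPLIES 0)) -> 1
  row 14 [01110]: (((1 OR 1) XOR (0 IMPLIES 0)) XOR ((NOT 1 AND 1) IMPLIES 0)) -> 1
  row 15 [01111]: (((1 OR 1) XOR (0 IMPLIES 1)) XOR ((NOT 1 AND 1) IMPLIES 0)) -> 1
  row 16 [10000]: (((0 OR 0) XOR (1 IMPLIES 0)) XOR ((NOT 0 AND 0) IMPLIES 1)) -> 1
  row 17 [10001]: (((0 OR 0) XOR (1 IMPLIES 1)) XOR ((NOT 0 AND 0) IMPLIES 1)) -> 0
  row 18 [10010]: (((0 OR 1) XOR (1 IMPLIES 0)) XOR ((NOT 0 AND 0) IMPLIES 1)) -> 0
  row 19 [10011]: (((0 OR 1) XOR (1 IMPLIES 1)) XOR ((NOT 0 AND 0) IMPLIES 1)) -> 1
  row 20 [10100]: (((0 OR 0) XOR (1 IMPLIES 0)) XOR ((NOT 0 AND 0) IMPLIES 1)) -> 1
  row 21 [10101]: (((0 OR 0) XOR (1 IMPLIES 1)) XOR ((NOT 0 AND 0) IMPLIES 1)) -> 0
  row 22 [10110]: (((0 OR 1) XOR (1 IMPLIES 0)) XOR ((NOT 0 AND 0) IMPLIES 1)) -> 0
  row 23 [10111]: (((0 OR 1) XOR (1 IMPLIES 1)) XOR ((NOT 0 AND 0) IMPLIES 1)) -> 1
  row 24 [11000]: (((1 OR 0) XOR (1 IMPLIES 0)) XOR ((NOT 1 AND 1) IMPLIES 1)) -> 0
  row 25 [11001]: (((1 OR 0) XOR (1 IMPLIES 1)) XOR ((NOT 1 AND 1) IMPLIES 1)) -> 1
  row 26 [11010]: (((1 OR 1) XOR (1 IMPLIES 0)) XOR ((NOT 1 AND 1) IMPLIES 1)) -> 0
  row 27 [11011]: (((1 OR 1) XOR (1 IMPLIES 1)) XOR ((NOT 1 AND 1) IMPLIES 1)) -> 1
  row 28 [11100]: (((1 OR 0) XOR (1 IMPLIES 0)) XOR ((NOT 1 AND 1) IMPLIES 1)) -> 0
  row 29 [11101]: (((1 OR 0) XOR (1 IMPLIES 1)) XOR ((NOT 1 AND 1) IMPLIES 1)) -> 1
  row 30 [11110]: (((1 OR 1) XOR (1 IMPLIES 0)) XOR ((NOT 1 AND 1) IMPLIES 1)) -> 0
  row 31 [11111]: (((1 OR 1) XOR (1 IMPLIES 1)) XOR ((NOT 1 AND 1) IMPLIES 1)) -> 1
Full result column, 4 rows per line (a,b,c fixed per line; d,e runs 00..11 left to right):
  rows 0-3 [a,b,c=000]: 0011  = hex 3
  rows 4-7 [a,b,c=001]: 0011  = hex 3
  rows 8-11 [a,b,c=010]: 1111  = hex F
  rows 12-15 [a,b,c=011]: 1111  = hex F
  rows 16-19 [a,b,c=100]: 1001  = hex 9
  rows 20-23 [a,b,c=101]: 1001  = hex 9
  rows 24-27 [a,b,c=110]: 0101  = hex 5
  rows 28-31 [a,b,c=111]: 0101  = hex 5
Output column (row 0 .. row 31) = 00110011111111111001100101010101
Output column grouped in 4s = 0011 0011 1111 1111 1001 1001 0101 0101 = 0x33FF9955
Convert to decimal digit by digit (value = value*16 + digit):
  3 -> 3
  3*16 + 3 = 51
  51*16 + 15 (F) = 831
  831*16 + 15 (F) = 13311
  13311*16 + 9 = 212985
  212985*16 + 9 = 3407769
  3407769*16 + 5 = 54524309
  54524309*16 + 5 = 872388949
Decimal = 872388949

872388949


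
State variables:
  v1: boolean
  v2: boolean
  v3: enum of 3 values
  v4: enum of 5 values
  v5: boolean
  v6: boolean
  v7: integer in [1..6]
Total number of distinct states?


State space = product of domain sizes of all variables.
Domain sizes:
  v1 (boolean): 2
  v2 (boolean): 2
  v3 (enum of 3 values): 3
  v4 (enum of 5 values): 5
  v5 (boolean): 2
  v6 (boolean): 2
  v7 (integer in [1..6]): 6
Product = 2 * 2 * 3 * 5 * 2 * 2 * 6 = 1440

1440


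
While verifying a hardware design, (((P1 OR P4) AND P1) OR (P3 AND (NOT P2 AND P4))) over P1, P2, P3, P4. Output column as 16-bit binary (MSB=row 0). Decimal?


Formula: (((P1 OR P4) AND P1) OR (P3 AND (NOT P2 AND P4))) over P1, P2, P3, P4 (16 rows)
Evaluate each row (bits = P1,P2,P3,P4, MSB first):
  row 0 [0000]: (((0 OR 0) AND 0) OR (0 AND (NOT 0 AND 0))) -> 0
  row 1 [0001]: (((0 OR 1) AND 0) OR (0 AND (NOT 0 AND 1))) -> 0
  row 2 [0010]: (((0 OR 0) AND 0) OR (1 AND (NOT 0 AND 0))) -> 0
  row 3 [0011]: (((0 OR 1) AND 0) OR (1 AND (NOT 0 AND 1))) -> 1
  row 4 [0100]: (((0 OR 0) AND 0) OR (0 AND (NOT 1 AND 0))) -> 0
  row 5 [0101]: (((0 OR 1) AND 0) OR (0 AND (NOT 1 AND 1))) -> 0
  row 6 [0110]: (((0 OR 0) AND 0) OR (1 AND (NOT 1 AND 0))) -> 0
  row 7 [0111]: (((0 OR 1) AND 0) OR (1 AND (NOT 1 AND 1))) -> 0
  row 8 [1000]: (((1 OR 0) AND 1) OR (0 AND (NOT 0 AND 0))) -> 1
  row 9 [1001]: (((1 OR 1) AND 1) OR (0 AND (NOT 0 AND 1))) -> 1
  row 10 [1010]: (((1 OR 0) AND 1) OR (1 AND (NOT 0 AND 0))) -> 1
  row 11 [1011]: (((1 OR 1) AND 1) OR (1 AND (NOT 0 AND 1))) -> 1
  row 12 [1100]: (((1 OR 0) AND 1) OR (0 AND (NOT 1 AND 0))) -> 1
  row 13 [1101]: (((1 OR 1) AND 1) OR (0 AND (NOT 1 AND 1))) -> 1
  row 14 [1110]: (((1 OR 0) AND 1) OR (1 AND (NOT 1 AND 0))) -> 1
  row 15 [1111]: (((1 OR 1) AND 1) OR (1 AND (NOT 1 AND 1))) -> 1
Full result column, 4 rows per line (P1,P2 fixed per line; P3,P4 runs 00..11 left to right):
  rows 0-3 [P1,P2=00]: 0001  = hex 1
  rows 4-7 [P1,P2=01]: 0000  = hex 0
  rows 8-11 [P1,P2=10]: 1111  = hex F
  rows 12-15 [P1,P2=11]: 1111  = hex F
Output column (row 0 .. row 15) = 0001000011111111
Output column grouped in 4s = 0001 0000 1111 1111 = 0x10FF
Convert to decimal digit by digit (value = value*16 + digit):
  1 -> 1
  1*16 + 0 = 16
  16*16 + 15 (F) = 271
  271*16 + 15 (F) = 4351
Decimal = 4351

4351


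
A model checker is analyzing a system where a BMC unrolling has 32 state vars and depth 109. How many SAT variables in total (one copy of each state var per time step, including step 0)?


BMC unrolls to depth k, creating one copy of each state var for steps 0..k.
Step count = 109 + 1 = 110 (steps 0 through 109)
Vars per step = 32
Total = 32 * 110 = 3520

3520


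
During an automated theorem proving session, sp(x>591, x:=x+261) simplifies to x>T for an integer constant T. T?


Formula: sp(P, x:=E) = exists old_x. (x = E[old_x/x]) AND P[old_x/x] (old_x is the value of x before the assignment; eliminate old_x by solving x = E[old_x/x] for old_x)
Step 1: Precondition P: x>591, i.e. old_x > 591
Step 2: Assignment gives x = old_x + 261, so old_x = x - 261
Step 3: Substitute into P: x - 261 > 591
Step 4: Simplify: x > 591+261 = 852

852


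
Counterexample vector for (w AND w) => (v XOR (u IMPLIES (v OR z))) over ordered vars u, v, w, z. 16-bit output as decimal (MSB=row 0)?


F1 = (w AND w)
F2 = (v XOR (u IMPLIES (v OR z)))
Counterexample to F1=>F2 is where F1=1 and F2=0.
Evaluate each row (bits = u,v,w,z, MSB first):
  row 0 [0000]: F1=0 F2=1 -> F1&~F2 -> 0
  row 1 [0001]: F1=0 F2=1 -> F1&~F2 -> 0
  row 2 [0010]: F1=1 F2=1 -> F1&~F2 -> 0
  row 3 [0011]: F1=1 F2=1 -> F1&~F2 -> 0
  row 4 [0100]: F1=0 F2=0 -> F1&~F2 -> 0
  row 5 [0101]: F1=0 F2=0 -> F1&~F2 -> 0
  row 6 [0110]: F1=1 F2=0 -> F1&~F2 -> 1
  row 7 [0111]: F1=1 F2=0 -> F1&~F2 -> 1
  row 8 [1000]: F1=0 F2=0 -> F1&~F2 -> 0
  row 9 [1001]: F1=0 F2=1 -> F1&~F2 -> 0
  row 10 [1010]: F1=1 F2=0 -> F1&~F2 -> 1
  row 11 [1011]: F1=1 F2=1 -> F1&~F2 -> 0
  row 12 [1100]: F1=0 F2=0 -> F1&~F2 -> 0
  row 13 [1101]: F1=0 F2=0 -> F1&~F2 -> 0
  row 14 [1110]: F1=1 F2=0 -> F1&~F2 -> 1
  row 15 [1111]: F1=1 F2=0 -> F1&~F2 -> 1
Full result column, 4 rows per line (u,v fixed per line; w,z runs 00..11 left to right):
  rows 0-3 [u,v=00]: 0000  = hex 0
  rows 4-7 [u,v=01]: 0011  = hex 3
  rows 8-11 [u,v=10]: 0010  = hex 2
  rows 12-15 [u,v=11]: 0011  = hex 3
Counterexample vector (row 0 .. row 15) = 0000001100100011
Output column grouped in 4s = 0000 0011 0010 0011 = 0x0323
Convert to decimal digit by digit (value = value*16 + digit):
  0 -> 0
  0*16 + 3 = 3
  3*16 + 2 = 50
  50*16 + 3 = 803
Decimal = 803

803


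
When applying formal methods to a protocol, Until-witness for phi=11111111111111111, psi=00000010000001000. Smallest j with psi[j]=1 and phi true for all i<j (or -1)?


(phi U psi) at 0: need smallest j with psi[j]=1 and phi[i]=1 for all i in [0,j).
Scan from step 0:
  step 0: phi=1, psi=0 -> continue
  step 1: phi=1, psi=0 -> continue
  step 2: phi=1, psi=0 -> continue
  step 3: phi=1, psi=0 -> continue
  step 6: psi=1 and phi held for [0,6) -> witness found
Witness step = 6

6


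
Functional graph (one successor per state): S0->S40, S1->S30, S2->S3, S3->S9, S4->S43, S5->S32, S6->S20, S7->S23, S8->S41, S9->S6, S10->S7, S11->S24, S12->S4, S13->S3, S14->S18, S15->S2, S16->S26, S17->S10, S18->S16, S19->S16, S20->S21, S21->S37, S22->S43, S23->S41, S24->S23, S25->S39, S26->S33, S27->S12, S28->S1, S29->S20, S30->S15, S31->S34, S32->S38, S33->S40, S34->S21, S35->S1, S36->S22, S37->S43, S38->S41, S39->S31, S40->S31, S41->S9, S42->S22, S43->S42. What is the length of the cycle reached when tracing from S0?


Trace from S0 until a state repeats:
  S0 -> S40 -> S31 -> S34 -> S21 -> S37 -> S43 -> S42 -> S22 -> S43
S43 first seen at step 6, revisited at step 9.
Cycle length = 9 - 6 = 3

3


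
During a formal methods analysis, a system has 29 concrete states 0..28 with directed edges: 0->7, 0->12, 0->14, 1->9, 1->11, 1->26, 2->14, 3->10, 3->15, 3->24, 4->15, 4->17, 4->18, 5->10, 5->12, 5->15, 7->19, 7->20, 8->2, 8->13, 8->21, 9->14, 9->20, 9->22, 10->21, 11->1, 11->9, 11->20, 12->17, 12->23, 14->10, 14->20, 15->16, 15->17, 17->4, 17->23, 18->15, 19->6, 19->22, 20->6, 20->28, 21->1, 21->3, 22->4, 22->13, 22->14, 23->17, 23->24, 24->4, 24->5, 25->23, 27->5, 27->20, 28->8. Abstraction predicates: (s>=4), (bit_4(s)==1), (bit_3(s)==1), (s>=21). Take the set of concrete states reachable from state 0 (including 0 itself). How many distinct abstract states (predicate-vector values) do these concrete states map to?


BFS from 0:
Concrete reachable: {0, 1, 2, 3, 4, 5, 6, 7, 8, 9, 10, 11, 12, 13, 14, 15, 16, 17, 18, 19, 20, 21, 22, 23, 24, 26, 28}
Abstract via predicates (s>=4), (bit_4(s)==1), (bit_3(s)==1), (s>=21):
  (0,0,0,0) <- {0, 1, 2, 3}
  (1,0,0,0) <- {4, 5, 6, 7}
  (1,0,1,0) <- {8, 9, 10, 11, 12, 13, 14, 15}
  (1,1,0,0) <- {16, 17, 18, 19, 20}
  (1,1,0,1) <- {21, 22, 23}
  (1,1,1,1) <- {24, 26, 28}
Distinct abstract states = 6

6


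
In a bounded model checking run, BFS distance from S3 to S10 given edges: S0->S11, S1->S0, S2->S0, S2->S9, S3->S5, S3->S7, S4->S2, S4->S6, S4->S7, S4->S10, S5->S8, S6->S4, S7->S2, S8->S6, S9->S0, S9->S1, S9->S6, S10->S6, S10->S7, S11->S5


BFS layer-by-layer from S3:
  dist 0: {S3}
  dist 1: {S5, S7}
  dist 2: {S2, S8}
  dist 3: {S0, S6, S9}
  dist 4: {S1, S4, S11}
  dist 5: {S10}
  -> S10 reached at distance 5
Shortest path length = 5

5


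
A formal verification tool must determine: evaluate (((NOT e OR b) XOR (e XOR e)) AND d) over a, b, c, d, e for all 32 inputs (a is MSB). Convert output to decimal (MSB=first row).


Formula: (((NOT e OR b) XOR (e XOR e)) AND d) over a, b, c, d, e (32 rows)
Evaluate each row (bits = a,b,c,d,e, MSB first):
  row 0 [00000]: (((NOT 0 OR 0) XOR (0 XOR 0)) AND 0) -> 0
  row 1 [00001]: (((NOT 1 OR 0) XOR (1 XOR 1)) AND 0) -> 0
  row 2 [00010]: (((NOT 0 OR 0) XOR (0 XOR 0)) AND 1) -> 1
  row 3 [00011]: (((NOT 1 OR 0) XOR (1 XOR 1)) AND 1) -> 0
  row 4 [00100]: (((NOT 0 OR 0) XOR (0 XOR 0)) AND 0) -> 0
  row 5 [00101]: (((NOT 1 OR 0) XOR (1 XOR 1)) AND 0) -> 0
  row 6 [00110]: (((NOT 0 OR 0) XOR (0 XOR 0)) AND 1) -> 1
  row 7 [00111]: (((NOT 1 OR 0) XOR (1 XOR 1)) AND 1) -> 0
  row 8 [01000]: (((NOT 0 OR 1) XOR (0 XOR 0)) AND 0) -> 0
  row 9 [01001]: (((NOT 1 OR 1) XOR (1 XOR 1)) AND 0) -> 0
  row 10 [01010]: (((NOT 0 OR 1) XOR (0 XOR 0)) AND 1) -> 1
  row 11 [01011]: (((NOT 1 OR 1) XOR (1 XOR 1)) AND 1) -> 1
  row 12 [01100]: (((NOT 0 OR 1) XOR (0 XOR 0)) AND 0) -> 0
  row 13 [01101]: (((NOT 1 OR 1) XOR (1 XOR 1)) AND 0) -> 0
  row 14 [01110]: (((NOT 0 OR 1) XOR (0 XOR 0)) AND 1) -> 1
  row 15 [01111]: (((NOT 1 OR 1) XOR (1 XOR 1)) AND 1) -> 1
  row 16 [10000]: (((NOT 0 OR 0) XOR (0 XOR 0)) AND 0) -> 0
  row 17 [10001]: (((NOT 1 OR 0) XOR (1 XOR 1)) AND 0) -> 0
  row 18 [10010]: (((NOT 0 OR 0) XOR (0 XOR 0)) AND 1) -> 1
  row 19 [10011]: (((NOT 1 OR 0) XOR (1 XOR 1)) AND 1) -> 0
  row 20 [10100]: (((NOT 0 OR 0) XOR (0 XOR 0)) AND 0) -> 0
  row 21 [10101]: (((NOT 1 OR 0) XOR (1 XOR 1)) AND 0) -> 0
  row 22 [10110]: (((NOT 0 OR 0) XOR (0 XOR 0)) AND 1) -> 1
  row 23 [10111]: (((NOT 1 OR 0) XOR (1 XOR 1)) AND 1) -> 0
  row 24 [11000]: (((NOT 0 OR 1) XOR (0 XOR 0)) AND 0) -> 0
  row 25 [11001]: (((NOT 1 OR 1) XOR (1 XOR 1)) AND 0) -> 0
  row 26 [11010]: (((NOT 0 OR 1) XOR (0 XOR 0)) AND 1) -> 1
  row 27 [11011]: (((NOT 1 OR 1) XOR (1 XOR 1)) AND 1) -> 1
  row 28 [11100]: (((NOT 0 OR 1) XOR (0 XOR 0)) AND 0) -> 0
  row 29 [11101]: (((NOT 1 OR 1) XOR (1 XOR 1)) AND 0) -> 0
  row 30 [11110]: (((NOT 0 OR 1) XOR (0 XOR 0)) AND 1) -> 1
  row 31 [11111]: (((NOT 1 OR 1) XOR (1 XOR 1)) AND 1) -> 1
Full result column, 4 rows per line (a,b,c fixed per line; d,e runs 00..11 left to right):
  rows 0-3 [a,b,c=000]: 0010  = hex 2
  rows 4-7 [a,b,c=001]: 0010  = hex 2
  rows 8-11 [a,b,c=010]: 0011  = hex 3
  rows 12-15 [a,b,c=011]: 0011  = hex 3
  rows 16-19 [a,b,c=100]: 0010  = hex 2
  rows 20-23 [a,b,c=101]: 0010  = hex 2
  rows 24-27 [a,b,c=110]: 0011  = hex 3
  rows 28-31 [a,b,c=111]: 0011  = hex 3
Output column (row 0 .. row 31) = 00100010001100110010001000110011
Output column grouped in 4s = 0010 0010 0011 0011 0010 0010 0011 0011 = 0x22332233
Convert to decimal digit by digit (value = value*16 + digit):
  2 -> 2
  2*16 + 2 = 34
  34*16 + 3 = 547
  547*16 + 3 = 8755
  8755*16 + 2 = 140082
  140082*16 + 2 = 2241314
  2241314*16 + 3 = 35861027
  35861027*16 + 3 = 573776435
Decimal = 573776435

573776435
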